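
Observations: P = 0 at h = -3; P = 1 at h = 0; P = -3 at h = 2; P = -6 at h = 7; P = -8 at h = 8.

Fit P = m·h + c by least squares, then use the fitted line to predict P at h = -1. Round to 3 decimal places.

P̂ = -0.258

Setting ∂/∂m … = 0 gives: 126·m + 14·c = -112;  14·m + 5·c = -16.
Eliminating c: 5·(row 1) − 14·(row 2) gives 434·m = 5·(-112) − 14·(-16) = -336, so m = -24/31.
Then c = ((-16) − 14·(-24/31))/5 = -32/31.
At h = -1: P̂ = (-24/31)·(-1) + (-32/31)·(1) = -8/31.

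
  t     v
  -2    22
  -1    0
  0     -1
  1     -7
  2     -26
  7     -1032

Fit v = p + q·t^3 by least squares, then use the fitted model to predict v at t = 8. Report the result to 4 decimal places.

v̂ = -1539.2992

Compute the Gram sums: Σ1 = 6, Σt^3 = 343, Σt^3·t^3 = 117779.
Moment sums: Σv = -1044, Σt^3·v = -354367.
AᵀA·[p, q]ᵀ = Aᵀv becomes [[6, 343]; [343, 117779]]·[p, q]ᵀ = [-1044, -354367]ᵀ.
Δ = 6·117779 − 343² = 589025.
p = ((-1044)·117779 − 343·(-354367))/589025 = -282679/117805; q = (6·(-354367) − 343·(-1044))/589025 = -353622/117805.
At t = 8: v̂ = (-282679/117805)·(1) + (-353622/117805)·(512) = -181337143/117805.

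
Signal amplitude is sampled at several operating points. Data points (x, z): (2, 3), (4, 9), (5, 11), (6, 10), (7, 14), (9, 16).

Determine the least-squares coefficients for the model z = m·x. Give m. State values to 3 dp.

The normal equations are: 211·m = 399.
(Σx·x = 211, Σx·z = 399.)
Hence m = 399 / 211 ≈ 1.891.

m = 1.891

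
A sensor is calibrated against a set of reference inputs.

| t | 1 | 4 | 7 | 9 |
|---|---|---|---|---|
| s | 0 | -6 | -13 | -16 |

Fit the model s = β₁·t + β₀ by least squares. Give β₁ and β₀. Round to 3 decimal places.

β₁ = -2.048, β₀ = 2.000

Setting ∂/∂β₁ … = 0 gives: 147·β₁ + 21·β₀ = -259;  21·β₁ + 4·β₀ = -35.
Determinant 147·4 − 21² = 147.
β₁ = ((-259)·4 − 21·(-35))/147 = -43/21; β₀ = (147·(-35) − 21·(-259))/147 = 2.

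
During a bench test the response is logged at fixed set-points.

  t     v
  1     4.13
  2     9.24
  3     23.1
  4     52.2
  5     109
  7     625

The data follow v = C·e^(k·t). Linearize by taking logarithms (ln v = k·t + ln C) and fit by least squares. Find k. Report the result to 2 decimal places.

k = 0.83

Linearized form: ln v = k·t + ln C. From the 6 transformed points,
Sums: Σt = 22.0000, Σ(t)² = 104.0000, Σln v = 21.8658, Σt·ln v = 99.6262.
Normal system: [[104.0000, 22.0000]; [22.0000, 6]]·[k, ln C]ᵀ = [99.6262, 21.8658]ᵀ.
Δ = 104.0000·6 − (22.0000)² = 140.0000; k = (99.6262·6 − 22.0000·21.8658)/140.0000 = 0.83363, ln C = (104.0000·21.8658 − 22.0000·99.6262)/140.0000 = 0.58765.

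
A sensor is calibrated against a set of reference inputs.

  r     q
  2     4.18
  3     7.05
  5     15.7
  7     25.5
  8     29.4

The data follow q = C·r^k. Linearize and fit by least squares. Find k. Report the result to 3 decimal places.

k = 1.439

Taking logs, ln q = k·ln r + ln C, so regress ln q on ln r.
Σln r = 7.4265, Σ(ln r)² = 12.3883, Σln q = 12.7567, Σln r·ln q = 20.9016.
Equations: 12.3883·k + 7.4265·ln C = 20.9016;  7.4265·k + 5·ln C = 12.7567.
Slope k = (n·Σln r·ln q − Σln r·Σln q)/(n·Σ(ln r)² − (Σln r)²) = (5·20.9016 − 7.4265·12.7567)/6.7880 = 1.43932; ln C = (Σln q − k·Σln r)/n = 0.41350.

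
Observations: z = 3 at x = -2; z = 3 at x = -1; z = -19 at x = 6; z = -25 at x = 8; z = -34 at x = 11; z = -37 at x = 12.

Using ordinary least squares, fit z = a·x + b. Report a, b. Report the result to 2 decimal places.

With design matrix A, AᵀA = [[370, 34]; [34, 6]] and Aᵀz = [-1141, -109]ᵀ.
Δ = 370·6 − 34² = 1064.
a = ((-1141)·6 − 34·(-109))/1064 = -785/266; b = (370·(-109) − 34·(-1141))/1064 = -192/133.

a = -2.95, b = -1.44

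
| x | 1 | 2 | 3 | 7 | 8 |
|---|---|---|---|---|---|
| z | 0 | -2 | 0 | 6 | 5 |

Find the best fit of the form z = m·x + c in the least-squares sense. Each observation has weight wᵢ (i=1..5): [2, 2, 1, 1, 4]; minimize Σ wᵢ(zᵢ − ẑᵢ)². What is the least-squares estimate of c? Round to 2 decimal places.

c = -2.33

Normal-equation sums: Σwᵢ·x·x = 324, Σwᵢ·x = 48, Σwᵢ·1 = 10.
For AᵀWz: Σwᵢ·x·z = 194, Σwᵢ·z = 22.
AᵀWA·[m, c]ᵀ = AᵀWz becomes [[324, 48]; [48, 10]]·[m, c]ᵀ = [194, 22]ᵀ.
Eliminating c: 10·(row 1) − 48·(row 2) gives 936·m = 10·194 − 48·22 = 884, so m = 17/18.
Then c = (22 − 48·(17/18))/10 = -7/3.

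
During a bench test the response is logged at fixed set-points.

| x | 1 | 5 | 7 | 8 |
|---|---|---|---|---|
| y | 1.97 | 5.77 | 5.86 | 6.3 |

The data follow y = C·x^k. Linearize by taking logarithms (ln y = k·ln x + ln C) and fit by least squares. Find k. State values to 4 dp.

Linearized form: ln y = k·ln x + ln C. From the 4 transformed points,
Σln x = 5.6348, Σ(ln x)² = 10.7009, Σln y = 6.0394, Σln x·ln y = 10.0888.
Equations: 10.7009·k + 5.6348·ln C = 10.0888;  5.6348·k + 4·ln C = 6.0394.
Slope k = (n·Σln x·ln y − Σln x·Σln y)/(n·Σ(ln x)² − (Σln x)²) = (4·10.0888 − 5.6348·6.0394)/11.0529 = 0.57219; ln C = (Σln y − k·Σln x)/n = 0.70380.

k = 0.5722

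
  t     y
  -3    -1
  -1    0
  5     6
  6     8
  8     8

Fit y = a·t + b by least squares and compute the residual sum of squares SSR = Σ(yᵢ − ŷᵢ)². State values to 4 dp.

SSR = 2.0889

From the data, Σt·t = 135, Σt = 15, Σ1 = 5.
Right-hand side: Σt·y = 145, Σy = 21.
XᵀX·[a, b]ᵀ = Xᵀy becomes [[135, 15]; [15, 5]]·[a, b]ᵀ = [145, 21]ᵀ.
det = 135·5 − 15² = 450.
a = (145·5 − 15·21)/450 = 41/45; b = (135·21 − 15·145)/450 = 22/15.
Residuals: 4/15, -5/9, -1/45, 16/15, -34/45; SSR = 94/45.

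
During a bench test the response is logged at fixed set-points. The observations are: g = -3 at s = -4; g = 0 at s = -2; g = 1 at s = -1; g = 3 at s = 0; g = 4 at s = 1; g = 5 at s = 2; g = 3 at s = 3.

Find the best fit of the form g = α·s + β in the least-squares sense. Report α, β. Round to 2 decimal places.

Forming MᵀM = [[35, -1]; [-1, 7]] and Mᵀg = [34, 13]ᵀ gives MᵀM·[α, β]ᵀ = Mᵀg.
det = 35·7 − (-1)² = 244.
α = (34·7 − (-1)·13)/244 = 251/244; β = (35·13 − (-1)·34)/244 = 489/244.

α = 1.03, β = 2.00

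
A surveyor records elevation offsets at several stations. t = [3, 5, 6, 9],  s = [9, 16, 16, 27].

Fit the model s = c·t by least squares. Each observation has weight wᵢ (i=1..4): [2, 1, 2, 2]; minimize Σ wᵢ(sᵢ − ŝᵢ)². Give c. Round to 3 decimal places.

c = 2.931

Forming AᵀWA = [[277]] and AᵀWs = [812]ᵀ gives AᵀWA·[c]ᵀ = AᵀWs.
c = 812/277 = 2.93141.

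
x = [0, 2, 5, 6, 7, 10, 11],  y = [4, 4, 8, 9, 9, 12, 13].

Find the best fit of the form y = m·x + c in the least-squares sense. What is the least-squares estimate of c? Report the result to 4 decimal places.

c = 3.3389

The normal system MᵀM·[m, c]ᵀ = Mᵀy is [[335, 41]; [41, 7]]·[m, c]ᵀ = [428, 59]ᵀ.
det = 335·7 − 41² = 664.
m = (428·7 − 41·59)/664 = 577/664; c = (335·59 − 41·428)/664 = 2217/664.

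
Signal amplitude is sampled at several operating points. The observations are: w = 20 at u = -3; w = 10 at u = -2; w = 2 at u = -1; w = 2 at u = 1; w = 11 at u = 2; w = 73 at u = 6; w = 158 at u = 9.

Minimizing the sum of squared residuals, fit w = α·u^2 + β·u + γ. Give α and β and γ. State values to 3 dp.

The normal system MᵀM·[α, β, γ]ᵀ = Mᵀw is [[7972, 918, 136]; [918, 136, 12]; [136, 12, 7]]·[α, β, γ]ᵀ = [15694, 1802, 276]ᵀ.
Solving the 3×3 system (Gaussian elimination) gives α = 494371/255801, β = 3897/85267, γ = 460904/255801.

α = 1.933, β = 0.046, γ = 1.802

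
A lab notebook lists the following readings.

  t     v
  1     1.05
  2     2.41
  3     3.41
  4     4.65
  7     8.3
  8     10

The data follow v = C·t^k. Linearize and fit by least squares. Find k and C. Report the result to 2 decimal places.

With ln vᵢ as the transformed response and ln tᵢ as the regressor:
Σln t = 7.2034, Σ(ln t)² = 11.7199, Σln v = 8.1108, Σln t·ln v = 12.9941.
Equations: 11.7199·k + 7.2034·ln C = 12.9941;  7.2034·k + 6·ln C = 8.1108.
Solving (det = 18.4301): k = 1.06016, ln C = 0.07901, so C = exp(0.07901) = 1.08222.

k = 1.06, C = 1.08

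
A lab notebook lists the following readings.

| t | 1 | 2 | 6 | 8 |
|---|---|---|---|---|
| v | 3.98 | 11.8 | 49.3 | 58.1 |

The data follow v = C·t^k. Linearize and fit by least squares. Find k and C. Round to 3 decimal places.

Linearized form: ln v = k·ln t + ln C. From the 4 transformed points,
AᵀA = [[8.0149, 4.5643]; [4.5643, 4]], rhs = [17.1419, 11.8095]ᵀ  (here Σln t = 4.5643, Σ(ln t)² = 8.0149, Σln v = 11.8095, Σln t·ln v = 17.1419).
Slope k = (n·Σln t·ln v − Σln t·Σln v)/(n·Σ(ln t)² − (Σln t)²) = (4·17.1419 − 4.5643·11.8095)/11.2265 = 1.30631; ln C = (Σln v − k·Σln t)/n = 1.46176, so C = exp(1.46176) = 4.31353.

k = 1.306, C = 4.314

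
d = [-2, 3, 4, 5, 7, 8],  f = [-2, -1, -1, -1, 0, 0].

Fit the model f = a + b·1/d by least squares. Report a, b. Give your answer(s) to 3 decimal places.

The normal equations are: 6·a + (463/840)·b = -5;  (463/840)·a + (352549/705600)·b = 13/60.
(Σ1 = 6, Σ1/d = 463/840, Σ1/d·1/d = 352549/705600, Σf = -5, Σ1/d·f = 13/60.)
Eliminating b: (352549/705600)·(row 1) − (463/840)·(row 2) gives (76037/28224)·a = (352549/705600)·(-5) − (463/840)·(13/60) = -1847011/705600, so a = -1847011/1900925.
Then b = ((13/60) − (463/840)·(-1847011/1900925))/(352549/705600) = 572376/380185.

a = -0.972, b = 1.506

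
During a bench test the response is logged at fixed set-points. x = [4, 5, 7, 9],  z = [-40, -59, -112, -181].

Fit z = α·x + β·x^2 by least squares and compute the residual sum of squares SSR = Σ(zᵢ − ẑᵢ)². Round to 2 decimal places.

Entries of AᵀA: Σx·x = 171, Σx·x^2 = 1261, Σx^2·x^2 = 9843.
Right-hand side: Σx·z = -2868, Σx^2·z = -22264.
So AᵀA·[α, β]ᵀ = Aᵀz: [[171, 1261]; [1261, 9843]]·[α, β]ᵀ = [-2868, -22264]ᵀ.
det = 171·9843 − 1261² = 93032.
α = ((-2868)·9843 − 1261·(-22264))/93032 = -38705/23258; β = (171·(-22264) − 1261·(-2868))/93032 = -47649/23258.
Residuals: -6558/11629, 216/401, 420/11629, -892/11629; SSR = 7156/11629.

SSR = 0.62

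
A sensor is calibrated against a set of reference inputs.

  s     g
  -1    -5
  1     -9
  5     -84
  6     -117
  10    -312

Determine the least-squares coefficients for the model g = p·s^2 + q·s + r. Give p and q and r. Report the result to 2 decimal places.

p = -2.96, q = -1.24, r = -3.85

Compute the Gram sums: Σs^2·s^2 = 11923, Σs^2·s = 1341, Σs^2 = 163, Σs·s = 163, Σs = 21, Σ1 = 5.
Right-hand side: Σs^2·g = -37526, Σs·g = -4246, Σg = -527.
XᵀX·[p, q, r]ᵀ = Xᵀg becomes [[11923, 1341, 163]; [1341, 163, 21]; [163, 21, 5]]·[p, q, r]ᵀ = [-37526, -4246, -527]ᵀ.
Inverting the 3×3 Gram matrix, [p, q, r]ᵀ = [-29323/9923, -24649/19846, -76383/19846]ᵀ.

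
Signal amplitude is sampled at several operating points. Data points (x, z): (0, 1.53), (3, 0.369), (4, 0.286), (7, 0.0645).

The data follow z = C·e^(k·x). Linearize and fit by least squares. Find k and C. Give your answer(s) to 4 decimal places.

k = -0.4484, C = 1.5345

Linearized form: ln z = k·x + ln C. From the 4 transformed points,
XᵀX = [[74.0000, 14.0000]; [14.0000, 4]], rhs = [-27.1856, -4.5645]ᵀ  (here Σx = 14.0000, Σ(x)² = 74.0000, Σln z = -4.5645, Σx·ln z = -27.1856).
Slope k = (n·Σx·ln z − Σx·Σln z)/(n·Σ(x)² − (Σx)²) = (4·-27.1856 − 14.0000·-4.5645)/100.0000 = -0.44839; ln C = (Σln z − k·Σx)/n = 0.42822, so C = exp(0.42822) = 1.53452.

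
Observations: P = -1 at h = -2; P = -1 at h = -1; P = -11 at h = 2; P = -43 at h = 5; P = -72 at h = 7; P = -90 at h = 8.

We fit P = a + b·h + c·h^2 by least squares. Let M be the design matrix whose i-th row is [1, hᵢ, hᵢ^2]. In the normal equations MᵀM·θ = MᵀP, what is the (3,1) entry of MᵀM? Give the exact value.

Row 3 ↔ basis h^2, column 1 ↔ basis 1, so (MᵀM)_{3,1} = Σᵢ h^2 = (4)·(1) + (1)·(1) + (4)·(1) + (25)·(1) + (49)·(1) + (64)·(1) = 147.

147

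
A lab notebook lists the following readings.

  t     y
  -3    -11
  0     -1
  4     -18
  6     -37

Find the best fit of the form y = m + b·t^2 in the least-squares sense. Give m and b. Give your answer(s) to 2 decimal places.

m = -1.62, b = -0.99

Forming MᵀM = [[4, 61]; [61, 1633]] and Mᵀy = [-67, -1719]ᵀ gives MᵀM·[m, b]ᵀ = Mᵀy.
Determinant 4·1633 − 61² = 2811.
m = ((-67)·1633 − 61·(-1719))/2811 = -4552/2811; b = (4·(-1719) − 61·(-67))/2811 = -2789/2811.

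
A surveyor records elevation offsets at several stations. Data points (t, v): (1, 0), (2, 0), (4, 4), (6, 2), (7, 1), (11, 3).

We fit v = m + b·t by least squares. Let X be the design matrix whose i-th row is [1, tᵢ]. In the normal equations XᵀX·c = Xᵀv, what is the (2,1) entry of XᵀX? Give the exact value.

31

Row 2 ↔ basis t, column 1 ↔ basis 1, so (XᵀX)_{2,1} = Σᵢ t = (1)·(1) + (2)·(1) + (4)·(1) + (6)·(1) + (7)·(1) + (11)·(1) = 31.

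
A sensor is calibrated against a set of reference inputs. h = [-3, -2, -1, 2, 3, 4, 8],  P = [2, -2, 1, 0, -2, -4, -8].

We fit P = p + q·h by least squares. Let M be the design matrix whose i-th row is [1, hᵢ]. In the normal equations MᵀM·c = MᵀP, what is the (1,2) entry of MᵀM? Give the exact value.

Row 1 ↔ basis 1, column 2 ↔ basis h, so (MᵀM)_{1,2} = Σᵢ h = (1)·(-3) + (1)·(-2) + (1)·(-1) + (1)·(2) + (1)·(3) + (1)·(4) + (1)·(8) = 11.

11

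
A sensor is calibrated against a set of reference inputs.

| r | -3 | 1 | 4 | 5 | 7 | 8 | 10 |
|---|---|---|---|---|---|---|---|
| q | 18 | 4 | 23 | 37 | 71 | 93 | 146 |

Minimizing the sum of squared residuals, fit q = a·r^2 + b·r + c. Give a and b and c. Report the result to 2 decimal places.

Entries of XᵀX: Σr^2·r^2 = 17460, Σr^2·r = 2018, Σr^2 = 264, Σr·r = 264, Σr = 32, Σ1 = 7.
Right-hand side: Σr^2·q = 25490, Σr·q = 2928, Σq = 392.
XᵀX·[a, b, c]ᵀ = Xᵀq becomes [[17460, 2018, 264]; [2018, 264, 32]; [264, 32, 7]]·[a, b, c]ᵀ = [25490, 2928, 392]ᵀ.
Solving the 3×3 system (Gaussian elimination) gives a = 592884/394289, b = -280351/394289, c = 1001592/394289.

a = 1.50, b = -0.71, c = 2.54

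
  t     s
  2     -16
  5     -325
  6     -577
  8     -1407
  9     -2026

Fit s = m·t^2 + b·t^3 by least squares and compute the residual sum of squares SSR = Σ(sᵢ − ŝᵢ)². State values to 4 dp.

SSR = 2.7769

Entries of AᵀA: Σt^2·t^2 = 12594, Σt^2·t^3 = 102750, Σt^3·t^3 = 855930.
For Aᵀs: Σt^2·s = -283115, Σt^3·s = -2362723.
det = 12594·855930 − 102750² = 222019920.
m = ((-283115)·855930 − 102750·(-2362723))/222019920 = 107045/53628; b = (12594·(-2362723) − 102750·(-283115))/222019920 = -268143/89380.
Residuals: 1073/67035, 1375/13407, -19018/22345, 85067/67035, -14677/22345; SSR = 186152/67035.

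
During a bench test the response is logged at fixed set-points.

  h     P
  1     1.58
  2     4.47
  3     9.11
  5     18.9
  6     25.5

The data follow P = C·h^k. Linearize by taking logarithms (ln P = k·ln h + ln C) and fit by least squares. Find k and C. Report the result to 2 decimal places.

Linearized form: ln P = k·ln h + ln C. From the 5 transformed points,
Σln h = 5.1930, Σ(ln h)² = 7.4881, Σln P = 10.3420, Σln h·ln P = 13.9985.
Equations: 7.4881·k + 5.1930·ln C = 13.9985;  5.1930·k + 5·ln C = 10.3420.
Solving (det = 10.4737): k = 1.55502, ln C = 0.45338, so C = exp(0.45338) = 1.57362.

k = 1.56, C = 1.57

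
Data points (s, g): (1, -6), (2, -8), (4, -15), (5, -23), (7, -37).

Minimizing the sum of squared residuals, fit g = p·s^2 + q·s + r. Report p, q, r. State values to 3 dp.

p = -0.617, q = -0.297, r = -4.952

Normal-equation sums: Σs^2·s^2 = 3299, Σs^2·s = 541, Σs^2 = 95, Σs·s = 95, Σs = 19, Σ1 = 5.
And Σs^2·g = -2666, Σs·g = -456, Σg = -89.
MᵀM·[p, q, r]ᵀ = Mᵀg becomes [[3299, 541, 95]; [541, 95, 19]; [95, 19, 5]]·[p, q, r]ᵀ = [-2666, -456, -89]ᵀ.
Inverting the 3×3 Gram matrix, [p, q, r]ᵀ = [-95/154, -137/462, -104/21]ᵀ.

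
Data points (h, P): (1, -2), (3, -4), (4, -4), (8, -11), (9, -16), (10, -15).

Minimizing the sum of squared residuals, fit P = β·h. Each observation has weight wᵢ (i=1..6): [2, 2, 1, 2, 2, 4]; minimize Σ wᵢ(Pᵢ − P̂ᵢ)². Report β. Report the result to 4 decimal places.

β = -1.5262

The normal equations are: 726·β = -1108.
(Σwᵢ·h·h = 726, Σwᵢ·h·P = -1108.)
β = (-1108)/726 = -1.52617.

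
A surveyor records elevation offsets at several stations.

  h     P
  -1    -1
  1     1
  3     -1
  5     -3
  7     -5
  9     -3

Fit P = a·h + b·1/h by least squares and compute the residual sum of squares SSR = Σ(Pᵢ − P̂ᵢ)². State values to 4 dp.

Sums needed: Σh·h = 166, Σh·1/h = 6, Σ1/h·1/h = 216694/99225.
For XᵀP: Σh·P = -78, Σ1/h·P = 2/105.
So XᵀX·[a, b]ᵀ = XᵀP: [[166, 6]; [6, 216694/99225]]·[a, b]ᵀ = [-78, 2/105]ᵀ.
Δ = 166·(216694/99225) − 6² = 32399104/99225.
a = ((-78)·(216694/99225) − 6·(2/105))/(32399104/99225) = -264273/506236; b = (166·(2/105) − 6·(-78))/(32399104/99225) = 730485/506236.
Residuals: -10006/126559, 10006/126559, 10772/126559, -85860/126559, -196406/126559, 194646/126559; SSR = 664912/126559.

SSR = 5.2538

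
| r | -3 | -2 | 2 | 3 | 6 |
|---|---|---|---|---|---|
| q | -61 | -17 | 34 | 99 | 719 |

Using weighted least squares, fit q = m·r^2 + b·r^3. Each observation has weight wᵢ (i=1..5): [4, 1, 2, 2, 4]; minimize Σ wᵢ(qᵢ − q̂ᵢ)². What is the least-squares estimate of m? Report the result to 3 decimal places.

m = 2.133

Normal-equation sums: Σwᵢ·r^2·r^2 = 5718, Σwᵢ·r^2·r^3 = 30650, Σwᵢ·r^3·r^3 = 191190.
Right-hand side: Σwᵢ·r^2·q = 103326, Σwᵢ·r^3·q = 633830.
So MᵀWM·[m, b]ᵀ = MᵀWq: [[5718, 30650]; [30650, 191190]]·[m, b]ᵀ = [103326, 633830]ᵀ.
det = 5718·191190 − 30650² = 153801920.
m = (103326·191190 − 30650·633830)/153801920 = 8200211/3845048; b = (5718·633830 − 30650·103326)/153801920 = 11432451/3845048.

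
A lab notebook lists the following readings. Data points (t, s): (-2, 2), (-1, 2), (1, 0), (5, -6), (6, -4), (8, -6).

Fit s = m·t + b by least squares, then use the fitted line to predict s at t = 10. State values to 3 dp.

ŝ = -8.402

Setting ∂/∂m … = 0 gives: 131·m + 17·b = -108;  17·m + 6·b = -12.
(Σt·t = 131, Σt = 17, Σ1 = 6, Σt·s = -108, Σs = -12.)
det = 131·6 − 17² = 497.
m = ((-108)·6 − 17·(-12))/497 = -444/497; b = (131·(-12) − 17·(-108))/497 = 264/497.
At t = 10: ŝ = (-444/497)·(10) + (264/497)·(1) = -4176/497.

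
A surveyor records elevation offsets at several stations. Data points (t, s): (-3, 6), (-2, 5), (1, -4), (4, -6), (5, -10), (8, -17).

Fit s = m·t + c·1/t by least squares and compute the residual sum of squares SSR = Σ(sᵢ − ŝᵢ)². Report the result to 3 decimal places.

SSR = 6.722

Normal-equation sums: Σt·t = 119, Σt·1/t = 6, Σ1/t·1/t = 21301/14400.
For Mᵀs: Σt·s = -242, Σ1/t·s = -113/8.
Δ = 119·(21301/14400) − 6² = 2016419/14400.
m = ((-242)·(21301/14400) − 6·(-113/8))/(2016419/14400) = -3934442/2016419; c = (119·(-113/8) − 6·(-242))/(2016419/14400) = -3295800/2016419.
Residuals: -803412/2016419, 565311/2016419, -835434/2016419, 4463204/2016419, 167180/2016419, -2391612/2016419; SSR = 13554199/2016419.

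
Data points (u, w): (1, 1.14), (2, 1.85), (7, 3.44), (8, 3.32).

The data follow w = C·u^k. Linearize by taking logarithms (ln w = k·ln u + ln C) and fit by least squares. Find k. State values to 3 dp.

Let Y = ln w. Fitting Y = k·ln u + ln C by least squares:
AᵀA = [[8.5911, 4.7185]; [4.7185, 4]], rhs = [5.3258, 3.1817]ᵀ  (here Σln u = 4.7185, Σ(ln u)² = 8.5911, Σln w = 3.1817, Σln u·ln w = 5.3258).
Δ = 8.5911·4 − (4.7185)² = 12.1002; k = (5.3258·4 − 4.7185·3.1817)/12.1002 = 0.51987, ln C = (8.5911·3.1817 − 4.7185·5.3258)/12.1002 = 0.18216.

k = 0.520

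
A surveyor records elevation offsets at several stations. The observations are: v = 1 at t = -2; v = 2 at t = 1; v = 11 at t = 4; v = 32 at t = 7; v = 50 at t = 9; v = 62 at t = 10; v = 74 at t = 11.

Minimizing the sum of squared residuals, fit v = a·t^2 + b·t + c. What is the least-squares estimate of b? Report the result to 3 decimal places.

b = 0.610

Normal-equation sums: Σt^2·t^2 = 33876, Σt^2·t = 3460, Σt^2 = 372, Σt·t = 372, Σt = 40, Σ1 = 7.
For Mᵀv: Σt^2·v = 20954, Σt·v = 2152, Σv = 232.
So MᵀM·[a, b, c]ᵀ = Mᵀv: [[33876, 3460, 372]; [3460, 372, 40]; [372, 40, 7]]·[a, b, c]ᵀ = [20954, 2152, 232]ᵀ.
Inverting the 3×3 Gram matrix, [a, b, c]ᵀ = [117731/212632, 129737/212632, 12329/53158]ᵀ.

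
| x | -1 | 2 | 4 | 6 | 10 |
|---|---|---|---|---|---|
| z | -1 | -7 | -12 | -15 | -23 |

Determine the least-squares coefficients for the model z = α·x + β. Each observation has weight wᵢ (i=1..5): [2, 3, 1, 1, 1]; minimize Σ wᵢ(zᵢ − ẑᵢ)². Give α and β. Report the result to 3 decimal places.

The normal system MᵀWM·[α, β]ᵀ = MᵀWz is [[166, 24]; [24, 8]]·[α, β]ᵀ = [-408, -73]ᵀ.
Δ = 166·8 − 24² = 752.
α = ((-408)·8 − 24·(-73))/752 = -189/94; β = (166·(-73) − 24·(-408))/752 = -1163/376.

α = -2.011, β = -3.093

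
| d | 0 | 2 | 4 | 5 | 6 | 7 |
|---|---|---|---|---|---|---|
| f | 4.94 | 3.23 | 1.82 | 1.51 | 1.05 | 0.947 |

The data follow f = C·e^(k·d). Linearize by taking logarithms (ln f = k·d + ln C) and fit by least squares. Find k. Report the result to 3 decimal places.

k = -0.247

Let Y = ln f. Fitting Y = k·d + ln C by least squares:
XᵀX = [[130.0000, 24.0000]; [24.0000, 6]], rhs = [6.7124, 3.7751]ᵀ  (here Σd = 24.0000, Σ(d)² = 130.0000, Σln f = 3.7751, Σd·ln f = 6.7124).
Δ = 130.0000·6 − (24.0000)² = 204.0000; k = (6.7124·6 − 24.0000·3.7751)/204.0000 = -0.24671, ln C = (130.0000·3.7751 − 24.0000·6.7124)/204.0000 = 1.61602.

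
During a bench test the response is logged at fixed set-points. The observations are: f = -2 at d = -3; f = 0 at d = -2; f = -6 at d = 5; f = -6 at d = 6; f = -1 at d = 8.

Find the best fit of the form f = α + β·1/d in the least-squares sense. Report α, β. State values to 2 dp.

The normal system AᵀA·[α, β]ᵀ = Aᵀf is [[5, -41/120]; [-41/120, 6401/14400]]·[α, β]ᵀ = [-15, -199/120]ᵀ.
Eliminating β: (6401/14400)·(row 1) − (-41/120)·(row 2) gives (2527/1200)·α = (6401/14400)·(-15) − (-41/120)·(-199/120) = -52087/7200, so α = -7441/2166.
Then β = ((-199/120) − (-41/120)·(-7441/2166))/(6401/14400) = -2300/361.

α = -3.44, β = -6.37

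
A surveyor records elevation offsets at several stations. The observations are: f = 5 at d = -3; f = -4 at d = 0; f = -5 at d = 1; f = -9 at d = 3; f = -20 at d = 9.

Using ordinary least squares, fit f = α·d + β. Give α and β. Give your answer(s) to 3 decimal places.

From the data, Σd·d = 100, Σd = 10, Σ1 = 5.
Moment sums: Σd·f = -227, Σf = -33.
MᵀM·[α, β]ᵀ = Mᵀf becomes [[100, 10]; [10, 5]]·[α, β]ᵀ = [-227, -33]ᵀ.
Eliminating β: 5·(row 1) − 10·(row 2) gives 400·α = 5·(-227) − 10·(-33) = -805, so α = -161/80.
Then β = ((-33) − 10·(-161/80))/5 = -103/40.

α = -2.013, β = -2.575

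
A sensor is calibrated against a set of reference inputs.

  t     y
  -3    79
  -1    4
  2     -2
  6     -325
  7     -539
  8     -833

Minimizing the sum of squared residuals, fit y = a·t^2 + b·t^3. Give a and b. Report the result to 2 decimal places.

a = 2.91, b = -1.99

Normal-equation sums: Σt^2·t^2 = 7891, Σt^2·t^3 = 57139, Σt^3·t^3 = 427243.
Right-hand side: Σt^2·y = -90716, Σt^3·y = -683726.
So MᵀM·[a, b]ᵀ = Mᵀy: [[7891, 57139]; [57139, 427243]]·[a, b]ᵀ = [-90716, -683726]ᵀ.
Δ = 7891·427243 − 57139² = 106509192.
a = ((-90716)·427243 − 57139·(-683726))/106509192 = 51607321/17751532; b = (7891·(-683726) − 57139·(-90716))/106509192 = -35310057/17751532.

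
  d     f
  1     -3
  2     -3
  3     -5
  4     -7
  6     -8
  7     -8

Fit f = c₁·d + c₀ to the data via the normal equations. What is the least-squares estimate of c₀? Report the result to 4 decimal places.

Forming AᵀA = [[115, 23]; [23, 6]] and Aᵀf = [-156, -34]ᵀ gives AᵀA·[c₁, c₀]ᵀ = Aᵀf.
Eliminating c₀: 6·(row 1) − 23·(row 2) gives 161·c₁ = 6·(-156) − 23·(-34) = -154, so c₁ = -22/23.
Then c₀ = ((-34) − 23·(-22/23))/6 = -2.

c₀ = -2.0000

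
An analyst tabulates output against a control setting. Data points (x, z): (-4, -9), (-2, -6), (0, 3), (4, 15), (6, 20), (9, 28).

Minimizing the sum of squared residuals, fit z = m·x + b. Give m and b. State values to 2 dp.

m = 2.96, b = 2.09

The normal equations are: 153·m + 13·b = 480;  13·m + 6·b = 51.
Δ = 153·6 − 13² = 749.
m = (480·6 − 13·51)/749 = 2217/749; b = (153·51 − 13·480)/749 = 1563/749.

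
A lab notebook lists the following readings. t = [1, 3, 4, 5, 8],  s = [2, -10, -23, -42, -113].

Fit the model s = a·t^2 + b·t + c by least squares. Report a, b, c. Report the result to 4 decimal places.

a = -1.9475, b = 0.9812, c = 3.4724

Entries of MᵀM: Σt^2·t^2 = 5059, Σt^2·t = 729, Σt^2 = 115, Σt·t = 115, Σt = 21, Σ1 = 5.
And Σt^2·s = -8738, Σt·s = -1234, Σs = -186.
MᵀM·[a, b, c]ᵀ = Mᵀs becomes [[5059, 729, 115]; [729, 115, 21]; [115, 21, 5]]·[a, b, c]ᵀ = [-8738, -1234, -186]ᵀ.
Solving the 3×3 system (Gaussian elimination) gives a = -5087/2612, b = 2563/2612, c = 4535/1306.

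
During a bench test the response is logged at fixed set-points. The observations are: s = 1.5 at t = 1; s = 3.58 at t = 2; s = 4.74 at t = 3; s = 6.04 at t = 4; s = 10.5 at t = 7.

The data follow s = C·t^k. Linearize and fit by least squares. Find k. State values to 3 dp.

Taking logs, ln s = k·ln t + ln C, so regress ln s on ln t.
Sums: Σln t = 5.1240, Σ(ln t)² = 7.3958, Σln s = 7.3866, Σln t·ln s = 9.6622.
Normal system: [[7.3958, 5.1240]; [5.1240, 5]]·[k, ln C]ᵀ = [9.6622, 7.3866]ᵀ.
Δ = 7.3958·5 − (5.1240)² = 10.7239; k = (9.6622·5 − 5.1240·7.3866)/10.7239 = 0.97558, ln C = (7.3958·7.3866 − 5.1240·9.6622)/10.7239 = 0.47756.

k = 0.976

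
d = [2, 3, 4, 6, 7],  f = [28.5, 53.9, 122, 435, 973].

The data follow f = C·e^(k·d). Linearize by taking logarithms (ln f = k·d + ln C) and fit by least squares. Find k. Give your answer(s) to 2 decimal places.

k = 0.70

Taking logs, ln f = k·d + ln C, so regress ln f on d.
Σd = 22.0000, Σ(d)² = 114.0000, Σln f = 25.0968, Σd·ln f = 122.4920.
Equations: 114.0000·k + 22.0000·ln C = 122.4920;  22.0000·k + 5·ln C = 25.0968.
Solving (det = 86.0000): k = 0.70152, ln C = 1.93266.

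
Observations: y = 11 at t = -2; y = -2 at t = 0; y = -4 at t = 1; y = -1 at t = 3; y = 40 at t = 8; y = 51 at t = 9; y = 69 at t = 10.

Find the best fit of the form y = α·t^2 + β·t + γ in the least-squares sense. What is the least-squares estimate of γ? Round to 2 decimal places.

From the data, Σt^2·t^2 = 20755, Σt^2·t = 2261, Σt^2 = 259, Σt·t = 259, Σt = 29, Σ1 = 7.
Moment sums: Σt^2·y = 13622, Σt·y = 1440, Σy = 164.
MᵀM·[α, β, γ]ᵀ = Mᵀy becomes [[20755, 2261, 259]; [2261, 259, 29]; [259, 29, 7]]·[α, β, γ]ᵀ = [13622, 1440, 164]ᵀ.
Solving the 3×3 system (Gaussian elimination) gives α = 673/648, β = -19877/5832, γ = -2563/2916.

γ = -0.88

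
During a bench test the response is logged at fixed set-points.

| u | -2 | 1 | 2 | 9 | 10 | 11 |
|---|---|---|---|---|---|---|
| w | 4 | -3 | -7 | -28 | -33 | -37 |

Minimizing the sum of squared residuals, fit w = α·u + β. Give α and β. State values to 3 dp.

α = -3.160, β = -1.006

Entries of XᵀX: Σu·u = 311, Σu = 31, Σ1 = 6.
Right-hand side: Σu·w = -1014, Σw = -104.
Normal equations: [[311, 31]; [31, 6]]·[α, β]ᵀ = [-1014, -104]ᵀ.
Eliminating β: 6·(row 1) − 31·(row 2) gives 905·α = 6·(-1014) − 31·(-104) = -2860, so α = -572/181.
Then β = ((-104) − 31·(-572/181))/6 = -182/181.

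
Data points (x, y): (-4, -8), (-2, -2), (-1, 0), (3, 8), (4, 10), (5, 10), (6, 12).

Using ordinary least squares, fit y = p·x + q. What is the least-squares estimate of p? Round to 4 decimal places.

p = 1.9490

Setting ∂/∂p … = 0 gives: 107·p + 11·q = 222;  11·p + 7·q = 30.
Eliminating q: 7·(row 1) − 11·(row 2) gives 628·p = 7·222 − 11·30 = 1224, so p = 306/157.
Then q = (30 − 11·(306/157))/7 = 192/157.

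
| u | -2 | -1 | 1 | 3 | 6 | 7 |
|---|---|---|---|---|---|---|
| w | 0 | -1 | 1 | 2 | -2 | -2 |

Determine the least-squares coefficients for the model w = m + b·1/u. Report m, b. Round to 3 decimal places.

m = -0.354, b = 0.871

AᵀA·[m, b]ᵀ = Aᵀw reads: 6·m + (1/7)·b = -2;  (1/7)·m + (2125/882)·b = 43/21.
Eliminating b: (2125/882)·(row 1) − (1/7)·(row 2) gives (2122/147)·m = (2125/882)·(-2) − (1/7)·(43/21) = -46/9, so m = -1127/3183.
Then b = ((43/21) − (1/7)·(-1127/3183))/(2125/882) = 924/1061.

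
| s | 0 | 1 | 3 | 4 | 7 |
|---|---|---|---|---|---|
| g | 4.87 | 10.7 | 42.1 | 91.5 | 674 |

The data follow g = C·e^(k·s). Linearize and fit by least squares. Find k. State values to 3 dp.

Let Y = ln g. Fitting Y = k·s + ln C by least squares:
AᵀA = [[75.0000, 15.0000]; [15.0000, 5]], rhs = [77.2484, 18.7230]ᵀ  (here Σs = 15.0000, Σ(s)² = 75.0000, Σln g = 18.7230, Σs·ln g = 77.2484).
Δ = 75.0000·5 − (15.0000)² = 150.0000; k = (77.2484·5 − 15.0000·18.7230)/150.0000 = 0.70265, ln C = (75.0000·18.7230 − 15.0000·77.2484)/150.0000 = 1.63664.

k = 0.703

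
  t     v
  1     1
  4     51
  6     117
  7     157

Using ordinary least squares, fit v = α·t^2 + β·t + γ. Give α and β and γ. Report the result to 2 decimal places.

Forming AᵀA = [[3954, 624, 102]; [624, 102, 18]; [102, 18, 4]] and Aᵀv = [12722, 2006, 326]ᵀ gives AᵀA·[α, β, γ]ᵀ = Aᵀv.
Inverting the 3×3 Gram matrix, [α, β, γ]ᵀ = [203/66, 3/2, -81/22]ᵀ.

α = 3.08, β = 1.50, γ = -3.68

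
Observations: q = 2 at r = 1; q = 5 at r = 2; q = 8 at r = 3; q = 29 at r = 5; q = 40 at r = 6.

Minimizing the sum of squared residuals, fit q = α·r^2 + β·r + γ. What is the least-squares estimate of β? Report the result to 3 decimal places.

β = -1.685

The normal system AᵀA·[α, β, γ]ᵀ = Aᵀq is [[2019, 377, 75]; [377, 75, 17]; [75, 17, 5]]·[α, β, γ]ᵀ = [2259, 421, 84]ᵀ.
Solving the 3×3 system (Gaussian elimination) gives α = 415/308, β = -519/308, γ = 51/22.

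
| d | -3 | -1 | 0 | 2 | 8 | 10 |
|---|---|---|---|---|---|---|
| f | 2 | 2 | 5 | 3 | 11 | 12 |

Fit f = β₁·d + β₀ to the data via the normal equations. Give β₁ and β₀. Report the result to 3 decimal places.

β₁ = 0.833, β₀ = 3.613

Entries of MᵀM: Σd·d = 178, Σd = 16, Σ1 = 6.
Right-hand side: Σd·f = 206, Σf = 35.
MᵀM·[β₁, β₀]ᵀ = Mᵀf becomes [[178, 16]; [16, 6]]·[β₁, β₀]ᵀ = [206, 35]ᵀ.
Δ = 178·6 − 16² = 812.
β₁ = (206·6 − 16·35)/812 = 169/203; β₀ = (178·35 − 16·206)/812 = 1467/406.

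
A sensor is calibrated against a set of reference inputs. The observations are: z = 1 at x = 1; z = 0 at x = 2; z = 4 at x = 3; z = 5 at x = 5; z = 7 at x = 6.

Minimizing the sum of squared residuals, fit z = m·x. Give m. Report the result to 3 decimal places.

m = 1.067

Forming MᵀM = [[75]] and Mᵀz = [80]ᵀ gives MᵀM·[m]ᵀ = Mᵀz.
m = 80/75 = 1.06667.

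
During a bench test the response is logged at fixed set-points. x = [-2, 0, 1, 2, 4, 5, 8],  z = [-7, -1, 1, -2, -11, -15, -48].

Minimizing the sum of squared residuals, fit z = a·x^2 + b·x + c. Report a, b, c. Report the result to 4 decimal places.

Sums needed: Σx^2·x^2 = 5010, Σx^2·x = 702, Σx^2 = 114, Σx·x = 114, Σx = 18, Σ1 = 7.
For Mᵀz: Σx^2·z = -3658, Σx·z = -492, Σz = -83.
MᵀM·[a, b, c]ᵀ = Mᵀz becomes [[5010, 702, 114]; [702, 114, 18]; [114, 18, 7]]·[a, b, c]ᵀ = [-3658, -492, -83]ᵀ.
Row-reducing yields a = -24659/27048, b = 12539/9016, c = -1321/2254.

a = -0.9117, b = 1.3907, c = -0.5861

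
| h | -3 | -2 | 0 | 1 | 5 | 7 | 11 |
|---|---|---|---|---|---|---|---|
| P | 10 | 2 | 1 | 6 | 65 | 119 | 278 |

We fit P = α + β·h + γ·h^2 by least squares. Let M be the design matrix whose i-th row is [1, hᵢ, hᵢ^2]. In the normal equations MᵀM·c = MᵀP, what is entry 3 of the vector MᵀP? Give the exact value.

41198

Entry 3 ↔ basis h^2, so (MᵀP)_{3} = Σᵢ (h^2)·Pᵢ = (9)·(10) + (4)·(2) + (0)·(1) + (1)·(6) + (25)·(65) + (49)·(119) + (121)·(278) = 41198.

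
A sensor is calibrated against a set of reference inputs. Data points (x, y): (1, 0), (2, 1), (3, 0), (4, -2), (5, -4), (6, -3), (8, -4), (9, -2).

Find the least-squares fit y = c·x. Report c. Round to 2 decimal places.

Compute the Gram sums: Σx·x = 236.
And Σx·y = -94.
So AᵀA·[c]ᵀ = Aᵀy: [[236]]·[c]ᵀ = [-94]ᵀ.
Hence c = -94 / 236 ≈ -0.398305.

c = -0.40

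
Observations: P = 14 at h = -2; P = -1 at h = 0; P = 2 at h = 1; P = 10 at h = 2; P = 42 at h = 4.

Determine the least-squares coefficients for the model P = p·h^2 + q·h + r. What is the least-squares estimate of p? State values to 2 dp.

p = 2.92

Entries of MᵀM: Σh^2·h^2 = 289, Σh^2·h = 65, Σh^2 = 25, Σh·h = 25, Σh = 5, Σ1 = 5.
For MᵀP: Σh^2·P = 770, Σh·P = 162, ΣP = 67.
Solving the 3×3 system (Gaussian elimination) gives p = 35/12, q = -13/12, r = -1/10.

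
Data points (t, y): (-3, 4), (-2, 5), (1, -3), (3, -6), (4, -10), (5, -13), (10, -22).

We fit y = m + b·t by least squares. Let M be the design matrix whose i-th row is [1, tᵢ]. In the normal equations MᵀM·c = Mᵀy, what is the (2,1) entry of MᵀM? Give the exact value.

Row 2 ↔ basis t, column 1 ↔ basis 1, so (MᵀM)_{2,1} = Σᵢ t = (-3)·(1) + (-2)·(1) + (1)·(1) + (3)·(1) + (4)·(1) + (5)·(1) + (10)·(1) = 18.

18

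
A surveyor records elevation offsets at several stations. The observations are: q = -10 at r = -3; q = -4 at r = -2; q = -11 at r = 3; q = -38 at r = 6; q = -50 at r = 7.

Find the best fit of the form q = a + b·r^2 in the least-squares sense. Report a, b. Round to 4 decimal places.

a = -0.9354, b = -1.0124

The normal system AᵀA·[a, b]ᵀ = Aᵀq is [[5, 107]; [107, 3875]]·[a, b]ᵀ = [-113, -4023]ᵀ.
det = 5·3875 − 107² = 7926.
a = ((-113)·3875 − 107·(-4023))/7926 = -3707/3963; b = (5·(-4023) − 107·(-113))/7926 = -4012/3963.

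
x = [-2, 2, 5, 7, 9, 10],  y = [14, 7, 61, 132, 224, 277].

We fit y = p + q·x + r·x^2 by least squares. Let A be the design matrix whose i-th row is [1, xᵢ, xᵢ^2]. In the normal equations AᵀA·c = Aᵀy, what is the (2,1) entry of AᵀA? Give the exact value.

31

Row 2 ↔ basis x, column 1 ↔ basis 1, so (AᵀA)_{2,1} = Σᵢ x = (-2)·(1) + (2)·(1) + (5)·(1) + (7)·(1) + (9)·(1) + (10)·(1) = 31.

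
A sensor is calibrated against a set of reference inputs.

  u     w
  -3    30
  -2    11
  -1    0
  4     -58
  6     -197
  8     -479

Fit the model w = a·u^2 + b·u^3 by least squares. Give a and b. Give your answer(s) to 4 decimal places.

a = 0.4148, b = -0.9868

The normal equations are: 5746·a + 41292·b = -38362;  41292·a + 313690·b = -292410.
det = 5746·313690 − 41292² = 97433476.
a = ((-38362)·313690 − 41292·(-292410))/97433476 = 10104485/24358369; b = (5746·(-292410) − 41292·(-38362))/97433476 = -24036039/24358369.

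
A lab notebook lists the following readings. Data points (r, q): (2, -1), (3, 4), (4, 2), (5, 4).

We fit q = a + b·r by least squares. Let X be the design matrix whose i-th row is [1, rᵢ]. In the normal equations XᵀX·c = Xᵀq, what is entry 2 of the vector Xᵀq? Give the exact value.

38

Entry 2 ↔ basis r, so (Xᵀq)_{2} = Σᵢ (r)·qᵢ = (2)·(-1) + (3)·(4) + (4)·(2) + (5)·(4) = 38.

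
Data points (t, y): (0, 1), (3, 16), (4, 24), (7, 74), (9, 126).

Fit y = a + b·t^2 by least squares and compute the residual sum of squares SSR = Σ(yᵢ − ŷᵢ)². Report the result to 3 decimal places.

With design matrix M, MᵀM = [[5, 155]; [155, 9299]] and Mᵀy = [241, 14360]ᵀ.
Δ = 5·9299 − 155² = 22470.
a = (241·9299 − 155·14360)/22470 = 15259/22470; b = (5·14360 − 155·241)/22470 = 6889/4494.
Residuals: 7211/22470, 17128/11235, -9033/7490, -6714/3745, 12958/11235; SSR = 189331/22470.

SSR = 8.426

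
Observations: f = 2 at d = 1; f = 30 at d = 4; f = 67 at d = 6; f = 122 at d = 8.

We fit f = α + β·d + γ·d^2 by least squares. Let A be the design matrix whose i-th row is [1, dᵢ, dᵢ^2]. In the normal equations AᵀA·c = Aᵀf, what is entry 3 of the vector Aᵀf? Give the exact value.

Entry 3 ↔ basis d^2, so (Aᵀf)_{3} = Σᵢ (d^2)·fᵢ = (1)·(2) + (16)·(30) + (36)·(67) + (64)·(122) = 10702.

10702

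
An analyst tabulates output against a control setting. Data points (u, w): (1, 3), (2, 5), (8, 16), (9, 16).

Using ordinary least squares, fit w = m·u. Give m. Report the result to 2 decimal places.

Compute the Gram sums: Σu·u = 150.
Moment sums: Σu·w = 285.
Normal equations: [[150]]·[m]ᵀ = [285]ᵀ.
Hence m = 285 / 150 ≈ 1.9.

m = 1.90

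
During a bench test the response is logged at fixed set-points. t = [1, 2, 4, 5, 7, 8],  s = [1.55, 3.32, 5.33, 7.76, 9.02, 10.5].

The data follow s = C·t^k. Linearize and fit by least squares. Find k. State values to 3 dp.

k = 0.903

Taking logs, ln s = k·ln t + ln C, so regress ln s on ln t.
Σln t = 7.7142, Σ(ln t)² = 13.1032, Σln s = 9.9114, Σln t·ln s = 15.6187.
Equations: 13.1032·k + 7.7142·ln C = 15.6187;  7.7142·k + 6·ln C = 9.9114.
Solving (det = 19.1098): k = 0.90286, ln C = 0.49108.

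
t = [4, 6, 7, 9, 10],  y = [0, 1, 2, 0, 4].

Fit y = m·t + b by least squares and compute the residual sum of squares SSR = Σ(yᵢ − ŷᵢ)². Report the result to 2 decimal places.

Normal-equation sums: Σt·t = 282, Σt = 36, Σ1 = 5.
Moment sums: Σt·y = 60, Σy = 7.
Normal equations: [[282, 36]; [36, 5]]·[m, b]ᵀ = [60, 7]ᵀ.
Determinant 282·5 − 36² = 114.
m = (60·5 − 36·7)/114 = 8/19; b = (282·7 − 36·60)/114 = -31/19.
Residuals: -1/19, 2/19, 13/19, -41/19, 27/19; SSR = 136/19.

SSR = 7.16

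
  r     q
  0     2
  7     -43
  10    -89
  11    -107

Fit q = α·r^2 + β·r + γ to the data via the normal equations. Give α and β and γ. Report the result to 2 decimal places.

α = -0.87, β = -0.35, γ = 2.01

Sums needed: Σr^2·r^2 = 27042, Σr^2·r = 2674, Σr^2 = 270, Σr·r = 270, Σr = 28, Σ1 = 4.
For Mᵀq: Σr^2·q = -23954, Σr·q = -2368, Σq = -237.
Inverting the 3×3 Gram matrix, [α, β, γ]ᵀ = [-32925/37802, -13357/37802, 38084/18901]ᵀ.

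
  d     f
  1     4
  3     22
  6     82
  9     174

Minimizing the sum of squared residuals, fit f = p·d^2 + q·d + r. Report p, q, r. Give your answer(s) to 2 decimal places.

With design matrix M, MᵀM = [[7939, 973, 127]; [973, 127, 19]; [127, 19, 4]] and Mᵀf = [17248, 2128, 282]ᵀ.
Row-reducing yields p = 1475/762, q = 503/254, r = -139/381.

p = 1.94, q = 1.98, r = -0.36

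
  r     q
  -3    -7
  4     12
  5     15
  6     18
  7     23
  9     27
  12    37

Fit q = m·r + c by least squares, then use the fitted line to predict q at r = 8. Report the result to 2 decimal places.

q̂ = 24.57

From the data, Σr·r = 360, Σr = 40, Σ1 = 7.
For Mᵀq: Σr·q = 1100, Σq = 125.
MᵀM·[m, c]ᵀ = Mᵀq becomes [[360, 40]; [40, 7]]·[m, c]ᵀ = [1100, 125]ᵀ.
Eliminating c: 7·(row 1) − 40·(row 2) gives 920·m = 7·1100 − 40·125 = 2700, so m = 135/46.
Then c = (125 − 40·(135/46))/7 = 25/23.
At r = 8: q̂ = (135/46)·(8) + (25/23)·(1) = 565/23.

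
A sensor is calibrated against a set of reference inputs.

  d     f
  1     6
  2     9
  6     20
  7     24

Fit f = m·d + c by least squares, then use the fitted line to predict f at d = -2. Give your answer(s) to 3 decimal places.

The normal equations are: 90·m + 16·c = 312;  16·m + 4·c = 59.
Δ = 90·4 − 16² = 104.
m = (312·4 − 16·59)/104 = 38/13; c = (90·59 − 16·312)/104 = 159/52.
At d = -2: f̂ = (38/13)·(-2) + (159/52)·(1) = -145/52.

f̂ = -2.788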